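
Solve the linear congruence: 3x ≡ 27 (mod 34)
9

Since gcd(3, 34) = 1 divides 27, a solution exists.
Multiply both sides by the inverse of 3 mod 34:
  3^(-1) mod 34 = 23
  x ≡ 23 × 27 ≡ 621 ≡ 9 (mod 34)
Verification: 3 × 9 = 27 = 0 × 34 + 27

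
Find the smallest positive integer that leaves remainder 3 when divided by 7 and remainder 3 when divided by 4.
M = 7 × 4 = 28. M₁ = 4, y₁ ≡ 2 (mod 7). M₂ = 7, y₂ ≡ 3 (mod 4). n = 3×4×2 + 3×7×3 ≡ 3 (mod 28). The smallest positive such number is 3.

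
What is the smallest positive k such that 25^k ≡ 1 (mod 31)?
Powers of 25 mod 31: 25^1≡25, 25^2≡5, 25^3≡1. Order = 3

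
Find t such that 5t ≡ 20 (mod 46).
4

Since gcd(5, 46) = 1 divides 20, a solution exists.
Multiply both sides by the inverse of 5 mod 46:
  5^(-1) mod 46 = 37
  x ≡ 37 × 20 ≡ 740 ≡ 4 (mod 46)
Verification: 5 × 4 = 20 = 0 × 46 + 20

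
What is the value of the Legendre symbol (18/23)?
(18/23) = 18^{11} mod 23 = 1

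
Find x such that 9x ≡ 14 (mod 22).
4

Since gcd(9, 22) = 1 divides 14, a solution exists.
Multiply both sides by the inverse of 9 mod 22:
  9^(-1) mod 22 = 5
  x ≡ 5 × 14 ≡ 70 ≡ 4 (mod 22)
Verification: 9 × 4 = 36 = 1 × 22 + 14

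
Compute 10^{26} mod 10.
0

Using successive squaring:
Binary expansion of 26: 11010
Powers of 10 mod 10 (each is the square of the previous):
  10^1 ≡ 0 (mod 10)
  10^2 ≡ 0² = 0 ≡ 0 (mod 10)
  10^4 ≡ 0² = 0 ≡ 0 (mod 10)
  10^8 ≡ 0² = 0 ≡ 0 (mod 10)
  10^16 ≡ 0² = 0 ≡ 0 (mod 10)
26 = 16 + 8 + 2, so 10^26 = 10^16 × 10^8 × 10^2 ≡ 0 × 0 × 0 (mod 10)
Multiplying step by step:
  0 × 0 = 0 ≡ 0 (mod 10)
  0 × 0 = 0 ≡ 0 (mod 10)
Result: 10^26 ≡ 0 (mod 10)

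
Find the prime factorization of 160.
2^5 × 5

Divide by primes starting from smallest:
160 ÷ 2 = 80
80 ÷ 2 = 40
40 ÷ 2 = 20
20 ÷ 2 = 10
10 ÷ 2 = 5
5 ÷ 5 = 1

160 = 2^5 × 5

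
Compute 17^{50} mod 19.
6

Using successive squaring:
Binary expansion of 50: 110010
Powers of 17 mod 19 (each is the square of the previous):
  17^1 ≡ 17 (mod 19)
  17^2 ≡ 17² = 289 ≡ 4 (mod 19)
  17^4 ≡ 4² = 16 ≡ 16 (mod 19)
  17^8 ≡ 16² = 256 ≡ 9 (mod 19)
  17^16 ≡ 9² = 81 ≡ 5 (mod 19)
  17^32 ≡ 5² = 25 ≡ 6 (mod 19)
50 = 32 + 16 + 2, so 17^50 = 17^32 × 17^16 × 17^2 ≡ 6 × 5 × 4 (mod 19)
Multiplying step by step:
  6 × 5 = 30 ≡ 11 (mod 19)
  11 × 4 = 44 ≡ 6 (mod 19)
Result: 17^50 ≡ 6 (mod 19)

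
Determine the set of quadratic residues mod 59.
QRs mod 59: {1, 3, 4, 5, 7, 9, 12, 15, 16, 17, 19, 20, 21, 22, 25, 26, 27, 28, 29, 35, 36, 41, 45, 46, 48, 49, 51, 53, 57}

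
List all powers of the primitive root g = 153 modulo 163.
g^1, g^2, ..., g^{162} mod 163: {153, 100, 141, 57, 82, 158, 50, 152, 110, 41, 79, 25, 76, 55, 102, 121, 94, 38, 109, 51, 142, 47, 19, 136, 107, 71, 105, 91, 68, 135, 117, 134, 127, 34, 149, 140, 67, 145, 17, 156, 70, 115, 154, 90, 78, 35, 139, 77, 45, 39, 99, 151, 120, 104, 101, 131, 157, 60, 52, 132, 147, 160, 30, 26, 66, 155, 80, 15, 13, 33, 159, 40, 89, 88, 98, 161, 20, 126, 44, 49, 162, 10, 63, 22, 106, 81, 5, 113, 11, 53, 122, 84, 138, 87, 108, 61, 42, 69, 125, 54, 112, 21, 116, 144, 27, 56, 92, 58, 72, 95, 28, 46, 29, 36, 129, 14, 23, 96, 18, 146, 7, 93, 48, 9, 73, 85, 128, 24, 86, 118, 124, 64, 12, 43, 59, 62, 32, 6, 103, 111, 31, 16, 3, 133, 137, 97, 8, 83, 148, 150, 130, 4, 123, 74, 75, 65, 2, 143, 37, 119, 114, 1}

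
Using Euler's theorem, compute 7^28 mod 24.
By Euler: 7^{8} ≡ 1 (mod 24) since gcd(7, 24) = 1. 28 = 3×8 + 4. So 7^{28} ≡ 7^{4} ≡ 1 (mod 24)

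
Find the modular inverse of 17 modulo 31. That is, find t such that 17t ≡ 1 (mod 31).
11

Using Extended Euclidean Algorithm:
gcd(17, 31) = 1
Bezout coefficients: 17 × 11 + 31 × -6 = 1
So 17 × 11 ≡ 1 (mod 31)
The inverse is 11 mod 31 = 11
Verification: 17 × 11 = 187 = 6 × 31 + 1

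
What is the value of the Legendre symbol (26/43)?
(26/43) = 26^{21} mod 43 = -1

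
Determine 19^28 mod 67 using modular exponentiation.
Using repeated squaring. 28 = 16 + 8 + 4 (binary 11100). Repeated squaring mod 67: 19^1 ≡ 19; 19^2 ≡ 19² = 361 ≡ 26; 19^4 ≡ 26² = 676 ≡ 6; 19^8 ≡ 6² = 36 ≡ 36; 19^16 ≡ 36² = 1296 ≡ 23. Multiply: 19^28 = 19^16 × 19^8 × 19^4 ≡ 23 × 36 × 6 (mod 67): 23 × 36 = 828 ≡ 24; 24 × 6 = 144 ≡ 10. So 19^28 ≡ 10 (mod 67).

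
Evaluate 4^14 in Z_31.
Using repeated squaring. 14 = 8 + 4 + 2 (binary 1110). Repeated squaring mod 31: 4^1 ≡ 4; 4^2 ≡ 4² = 16 ≡ 16; 4^4 ≡ 16² = 256 ≡ 8; 4^8 ≡ 8² = 64 ≡ 2. Multiply: 4^14 = 4^8 × 4^4 × 4^2 ≡ 2 × 8 × 16 (mod 31): 2 × 8 = 16 ≡ 16; 16 × 16 = 256 ≡ 8. So 4^14 ≡ 8 (mod 31).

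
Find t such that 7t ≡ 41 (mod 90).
83

Since gcd(7, 90) = 1 divides 41, a solution exists.
Multiply both sides by the inverse of 7 mod 90:
  7^(-1) mod 90 = 13
  x ≡ 13 × 41 ≡ 533 ≡ 83 (mod 90)
Verification: 7 × 83 = 581 = 6 × 90 + 41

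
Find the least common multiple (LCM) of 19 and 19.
19

First find GCD(19, 19) using the Euclidean algorithm:
19 = 1 × 19 + 0
GCD(19, 19) = 19

LCM formula: LCM(a, b) = (a × b) / GCD(a, b)
LCM(19, 19) = (19 × 19) / 19
LCM(19, 19) = 361 / 19
LCM(19, 19) = 19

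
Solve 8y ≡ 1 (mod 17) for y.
15

Using Extended Euclidean Algorithm:
gcd(8, 17) = 1
Bezout coefficients: 8 × -2 + 17 × 1 = 1
So 8 × -2 ≡ 1 (mod 17)
The inverse is -2 mod 17 = 15
Verification: 8 × 15 = 120 = 7 × 17 + 1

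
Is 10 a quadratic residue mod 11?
By Euler's criterion: 10^{5} ≡ 10 (mod 11). Since this equals -1 (≡ 10), 10 is not a QR.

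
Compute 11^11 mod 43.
Using repeated squaring. 11 = 8 + 2 + 1 (binary 1011). Repeated squaring mod 43: 11^1 ≡ 11; 11^2 ≡ 11² = 121 ≡ 35; 11^4 ≡ 35² = 1225 ≡ 21; 11^8 ≡ 21² = 441 ≡ 11. Multiply: 11^11 = 11^8 × 11^2 × 11^1 ≡ 11 × 35 × 11 (mod 43): 11 × 35 = 385 ≡ 41; 41 × 11 = 451 ≡ 21. So 11^11 ≡ 21 (mod 43).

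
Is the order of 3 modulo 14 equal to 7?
No, the actual order is 6, not 7.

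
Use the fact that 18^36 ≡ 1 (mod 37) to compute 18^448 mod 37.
By Fermat: 18^{36} ≡ 1 (mod 37). 448 ≡ 16 (mod 36). So 18^{448} ≡ 18^{16} ≡ 33 (mod 37)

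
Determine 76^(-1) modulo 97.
76^(-1) ≡ 60 (mod 97). Verification: 76 × 60 = 4560 ≡ 1 (mod 97)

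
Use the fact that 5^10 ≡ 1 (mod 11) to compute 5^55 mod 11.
By Fermat: 5^{10} ≡ 1 (mod 11). 55 = 5×10 + 5. So 5^{55} ≡ 5^{5} ≡ 1 (mod 11)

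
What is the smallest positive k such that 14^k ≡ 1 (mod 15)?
Powers of 14 mod 15: 14^1≡14, 14^2≡1. Order = 2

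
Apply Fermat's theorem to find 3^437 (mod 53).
By Fermat: 3^{52} ≡ 1 (mod 53). 437 = 8×52 + 21. So 3^{437} ≡ 3^{21} ≡ 41 (mod 53)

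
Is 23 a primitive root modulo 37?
No

To verify, check if 23^(36/q) ≢ 1 (mod 37) for each prime divisor q of 36
Divisors of 36 = 36: [1, 2, 3, 4, 6, 9, 12, 18, 36]
  23^(36/2) = 23^18 ≡ 36 (mod 37)
  23^(36/3) = 23^12 ≡ 1 (mod 37)
Conclusion: 23 is not a primitive root modulo 37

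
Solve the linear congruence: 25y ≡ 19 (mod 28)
3

Since gcd(25, 28) = 1 divides 19, a solution exists.
Multiply both sides by the inverse of 25 mod 28:
  25^(-1) mod 28 = 9
  x ≡ 9 × 19 ≡ 171 ≡ 3 (mod 28)
Verification: 25 × 3 = 75 = 2 × 28 + 19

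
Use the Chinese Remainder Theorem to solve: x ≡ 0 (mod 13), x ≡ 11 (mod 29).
M = 13 × 29 = 377. M₁ = 29, y₁ ≡ 9 (mod 13). M₂ = 13, y₂ ≡ 9 (mod 29). x = 0×29×9 + 11×13×9 ≡ 156 (mod 377)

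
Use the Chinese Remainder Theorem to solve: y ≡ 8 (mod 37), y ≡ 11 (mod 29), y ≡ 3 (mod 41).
26981

Using the Chinese Remainder Theorem:
M = product of moduli = 43993
For equation 1: M_1 = 1189, 1189 ≡ 5 (mod 37), inverse of 1189 mod 37 is 15 (check: 5 × 15 = 75 ≡ 1 (mod 37))
For equation 2: M_2 = 1517, 1517 ≡ 9 (mod 29), inverse of 1517 mod 29 is 13 (check: 9 × 13 = 117 ≡ 1 (mod 29))
For equation 3: M_3 = 1073, 1073 ≡ 7 (mod 41), inverse of 1073 mod 41 is 6 (check: 7 × 6 = 42 ≡ 1 (mod 41))
Combine: y ≡ Σ r_i×M_i×(M_i⁻¹ mod m_i) = 8×1189×15 + 11×1517×13 + 3×1073×6 = 142680 + 216931 + 19314 = 378925
378925 mod 43993 = 26981
y ≡ 26981 (mod 43993)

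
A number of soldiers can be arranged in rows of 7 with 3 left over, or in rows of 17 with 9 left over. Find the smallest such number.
M = 7 × 17 = 119. M₁ = 17, y₁ ≡ 5 (mod 7). M₂ = 7, y₂ ≡ 5 (mod 17). k = 3×17×5 + 9×7×5 ≡ 94 (mod 119). The smallest positive such number is 94.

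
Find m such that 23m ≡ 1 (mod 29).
23^(-1) ≡ 24 (mod 29). Verification: 23 × 24 = 552 ≡ 1 (mod 29)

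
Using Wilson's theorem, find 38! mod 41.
(40)! = (38)! × (39) × (40) ≡ -1 (mod 41). So (38)! ≡ -1 × [(40)(39)]^(-1) ≡ 20 (mod 41)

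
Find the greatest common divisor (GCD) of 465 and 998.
1

Using the Euclidean algorithm:
465 = 0 × 998 + 465
998 = 2 × 465 + 68
465 = 6 × 68 + 57
68 = 1 × 57 + 11
57 = 5 × 11 + 2
11 = 5 × 2 + 1
2 = 2 × 1 + 0

GCD(465, 998) = 1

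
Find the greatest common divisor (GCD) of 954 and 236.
2

Using the Euclidean algorithm:
954 = 4 × 236 + 10
236 = 23 × 10 + 6
10 = 1 × 6 + 4
6 = 1 × 4 + 2
4 = 2 × 2 + 0

GCD(954, 236) = 2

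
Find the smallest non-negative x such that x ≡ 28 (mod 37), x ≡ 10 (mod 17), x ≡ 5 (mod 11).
3580

Using the Chinese Remainder Theorem:
M = product of moduli = 6919
For equation 1: M_1 = 187, 187 ≡ 2 (mod 37), inverse of 187 mod 37 is 19 (check: 2 × 19 = 38 ≡ 1 (mod 37))
For equation 2: M_2 = 407, 407 ≡ 16 (mod 17), inverse of 407 mod 17 is 16 (check: 16 × 16 = 256 ≡ 1 (mod 17))
For equation 3: M_3 = 629, 629 ≡ 2 (mod 11), inverse of 629 mod 11 is 6 (check: 2 × 6 = 12 ≡ 1 (mod 11))
Combine: x ≡ Σ r_i×M_i×(M_i⁻¹ mod m_i) = 28×187×19 + 10×407×16 + 5×629×6 = 99484 + 65120 + 18870 = 183474
183474 mod 6919 = 3580
x ≡ 3580 (mod 6919)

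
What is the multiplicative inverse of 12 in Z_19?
8

Using Extended Euclidean Algorithm:
gcd(12, 19) = 1
Bezout coefficients: 12 × 8 + 19 × -5 = 1
So 12 × 8 ≡ 1 (mod 19)
The inverse is 8 mod 19 = 8
Verification: 12 × 8 = 96 = 5 × 19 + 1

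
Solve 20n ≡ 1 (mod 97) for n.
34

Using Extended Euclidean Algorithm:
gcd(20, 97) = 1
Bezout coefficients: 20 × 34 + 97 × -7 = 1
So 20 × 34 ≡ 1 (mod 97)
The inverse is 34 mod 97 = 34
Verification: 20 × 34 = 680 = 7 × 97 + 1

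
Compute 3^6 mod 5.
6 = 4 + 2 (binary 110). Repeated squaring mod 5: 3^1 ≡ 3; 3^2 ≡ 3² = 9 ≡ 4; 3^4 ≡ 4² = 16 ≡ 1. Multiply: 3^6 = 3^4 × 3^2 ≡ 1 × 4 (mod 5): 1 × 4 = 4 ≡ 4. So 3^6 ≡ 4 (mod 5).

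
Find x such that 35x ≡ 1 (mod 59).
35^(-1) ≡ 27 (mod 59). Verification: 35 × 27 = 945 ≡ 1 (mod 59)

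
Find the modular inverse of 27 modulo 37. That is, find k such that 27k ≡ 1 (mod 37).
11

Using Extended Euclidean Algorithm:
gcd(27, 37) = 1
Bezout coefficients: 27 × 11 + 37 × -8 = 1
So 27 × 11 ≡ 1 (mod 37)
The inverse is 11 mod 37 = 11
Verification: 27 × 11 = 297 = 8 × 37 + 1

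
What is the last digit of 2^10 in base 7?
10 = 8 + 2 (binary 1010). Repeated squaring mod 7: 2^1 ≡ 2; 2^2 ≡ 2² = 4 ≡ 4; 2^4 ≡ 4² = 16 ≡ 2; 2^8 ≡ 2² = 4 ≡ 4. Multiply: 2^10 = 2^8 × 2^2 ≡ 4 × 4 (mod 7): 4 × 4 = 16 ≡ 2. So 2^10 ≡ 2 (mod 7).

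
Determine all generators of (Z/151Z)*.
Primitive roots mod 151: {6, 7, 12, 13, 14, 15, 30, 35, 48, 51, 52, 54, 56, 61, 63, 71, 77, 82, 89, 93, 96, 102, 104, 106, 108, 109, 111, 112, 114, 115, 117, 120, 126, 129, 130, 133, 134, 140, 141, 146}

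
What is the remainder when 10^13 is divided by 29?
Using repeated squaring. 13 = 8 + 4 + 1 (binary 1101). Repeated squaring mod 29: 10^1 ≡ 10; 10^2 ≡ 10² = 100 ≡ 13; 10^4 ≡ 13² = 169 ≡ 24; 10^8 ≡ 24² = 576 ≡ 25. Multiply: 10^13 = 10^8 × 10^4 × 10^1 ≡ 25 × 24 × 10 (mod 29): 25 × 24 = 600 ≡ 20; 20 × 10 = 200 ≡ 26. So 10^13 ≡ 26 (mod 29).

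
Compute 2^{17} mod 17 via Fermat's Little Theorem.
2

By Fermat's Little Theorem, a^(p-1) ≡ 1 (mod p) for prime p and gcd(a, p) = 1
Here p = 17, so 2^16 ≡ 1 (mod 17)
We can reduce the exponent: 17 mod 16 = 1
So 2^17 ≡ 2^1 (mod 17)
Computing: 2^1 mod 17 = 2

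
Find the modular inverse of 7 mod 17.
7^(-1) ≡ 5 (mod 17). Verification: 7 × 5 = 35 ≡ 1 (mod 17)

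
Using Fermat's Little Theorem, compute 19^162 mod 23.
By Fermat: 19^{22} ≡ 1 (mod 23). 162 = 7×22 + 8. So 19^{162} ≡ 19^{8} ≡ 9 (mod 23)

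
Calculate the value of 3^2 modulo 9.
2 = 2 (binary 10). Repeated squaring mod 9: 3^1 ≡ 3; 3^2 ≡ 3² = 9 ≡ 0. So 3^2 ≡ 0 (mod 9).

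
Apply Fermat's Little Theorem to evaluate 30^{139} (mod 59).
54

By Fermat's Little Theorem, a^(p-1) ≡ 1 (mod p) for prime p and gcd(a, p) = 1
Here p = 59, so 30^58 ≡ 1 (mod 59)
We can reduce the exponent: 139 mod 58 = 23
So 30^139 ≡ 30^23 (mod 59)
Computing: 30^23 mod 59 = 54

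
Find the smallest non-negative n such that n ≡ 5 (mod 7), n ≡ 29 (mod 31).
215

Using the Chinese Remainder Theorem:
M = product of moduli = 217
For equation 1: M_1 = 31, 31 ≡ 3 (mod 7), inverse of 31 mod 7 is 5 (check: 3 × 5 = 15 ≡ 1 (mod 7))
For equation 2: M_2 = 7, 7 ≡ 7 (mod 31), inverse of 7 mod 31 is 9 (check: 7 × 9 = 63 ≡ 1 (mod 31))
Combine: n ≡ Σ r_i×M_i×(M_i⁻¹ mod m_i) = 5×31×5 + 29×7×9 = 775 + 1827 = 2602
2602 mod 217 = 215
n ≡ 215 (mod 217)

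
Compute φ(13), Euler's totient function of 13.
12

Prime factorization: 13 = 13
Using the formula φ(n) = n × Π(1 - 1/p) for each prime factor p:
φ(13) = 13 × (1 - 1/13)
φ(13) = 12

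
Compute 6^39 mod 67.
Using repeated squaring. 39 = 32 + 4 + 2 + 1 (binary 100111). Repeated squaring mod 67: 6^1 ≡ 6; 6^2 ≡ 6² = 36 ≡ 36; 6^4 ≡ 36² = 1296 ≡ 23; 6^8 ≡ 23² = 529 ≡ 60; 6^16 ≡ 60² = 3600 ≡ 49; 6^32 ≡ 49² = 2401 ≡ 56. Multiply: 6^39 = 6^32 × 6^4 × 6^2 × 6^1 ≡ 56 × 23 × 36 × 6 (mod 67): 56 × 23 = 1288 ≡ 15; 15 × 36 = 540 ≡ 4; 4 × 6 = 24 ≡ 24. So 6^39 ≡ 24 (mod 67).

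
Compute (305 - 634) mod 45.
31

(305 - 634) = -329
-329 mod 45 = 31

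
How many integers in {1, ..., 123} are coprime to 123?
80

Prime factorization: 123 = 3 × 41
Using the formula φ(n) = n × Π(1 - 1/p) for each prime factor p:
φ(123) = 123 × (1 - 1/3) × (1 - 1/41)
φ(123) = 80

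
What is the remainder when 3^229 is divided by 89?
Using Fermat: 3^{88} ≡ 1 (mod 89). 229 ≡ 53 (mod 88). So 3^{229} ≡ 3^{53} ≡ 75 (mod 89)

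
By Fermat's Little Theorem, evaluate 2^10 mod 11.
By Fermat's Little Theorem, 2^{10} ≡ 1 (mod 11) since 11 is prime and gcd(2, 11) = 1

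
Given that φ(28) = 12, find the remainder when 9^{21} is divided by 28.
By Euler: 9^{12} ≡ 1 (mod 28) since gcd(9, 28) = 1. 21 = 1×12 + 9. So 9^{21} ≡ 9^{9} ≡ 1 (mod 28)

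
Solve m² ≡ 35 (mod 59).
The square roots of 35 mod 59 are 25 and 34. Verify: 25² = 625 ≡ 35 (mod 59)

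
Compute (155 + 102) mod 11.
4

(155 + 102) = 257
257 mod 11 = 4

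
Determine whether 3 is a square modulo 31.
By Euler's criterion: 3^{15} ≡ 30 (mod 31). Since this equals -1 (≡ 30), 3 is not a QR.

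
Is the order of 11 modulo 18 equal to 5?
No, the actual order is 6, not 5.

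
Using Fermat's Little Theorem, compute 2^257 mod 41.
By Fermat: 2^{40} ≡ 1 (mod 41). 257 ≡ 17 (mod 40). So 2^{257} ≡ 2^{17} ≡ 36 (mod 41)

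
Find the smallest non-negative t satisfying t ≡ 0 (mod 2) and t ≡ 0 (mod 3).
M = 2 × 3 = 6. M₁ = 3, y₁ ≡ 1 (mod 2). M₂ = 2, y₂ ≡ 2 (mod 3). t = 0×3×1 + 0×2×2 ≡ 0 (mod 6)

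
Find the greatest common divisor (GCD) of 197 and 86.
1

Using the Euclidean algorithm:
197 = 2 × 86 + 25
86 = 3 × 25 + 11
25 = 2 × 11 + 3
11 = 3 × 3 + 2
3 = 1 × 2 + 1
2 = 2 × 1 + 0

GCD(197, 86) = 1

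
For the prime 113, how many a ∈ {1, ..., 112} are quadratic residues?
For prime 113, there are (p-1)/2 = (113-1)/2 = 56 quadratic residues (excluding 0).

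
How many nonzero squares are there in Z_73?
For prime 73, there are (p-1)/2 = (73-1)/2 = 36 quadratic residues (excluding 0).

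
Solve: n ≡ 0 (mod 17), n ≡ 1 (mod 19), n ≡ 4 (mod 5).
M = 17 × 19 × 5 = 1615. M₁ = 95, y₁ ≡ 12 (mod 17). M₂ = 85, y₂ ≡ 17 (mod 19). M₃ = 323, y₃ ≡ 2 (mod 5). n = 0×95×12 + 1×85×17 + 4×323×2 ≡ 799 (mod 1615)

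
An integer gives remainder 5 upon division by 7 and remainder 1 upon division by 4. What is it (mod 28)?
M = 7 × 4 = 28. M₁ = 4, y₁ ≡ 2 (mod 7). M₂ = 7, y₂ ≡ 3 (mod 4). x = 5×4×2 + 1×7×3 ≡ 5 (mod 28). The smallest positive such number is 5.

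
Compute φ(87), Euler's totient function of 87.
56

Prime factorization: 87 = 3 × 29
Using the formula φ(n) = n × Π(1 - 1/p) for each prime factor p:
φ(87) = 87 × (1 - 1/3) × (1 - 1/29)
φ(87) = 56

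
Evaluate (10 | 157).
(10/157) = 10^{78} mod 157 = 1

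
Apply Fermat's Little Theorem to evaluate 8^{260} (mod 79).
1

By Fermat's Little Theorem, a^(p-1) ≡ 1 (mod p) for prime p and gcd(a, p) = 1
Here p = 79, so 8^78 ≡ 1 (mod 79)
We can reduce the exponent: 260 mod 78 = 26
So 8^260 ≡ 8^26 (mod 79)
Computing: 8^26 mod 79 = 1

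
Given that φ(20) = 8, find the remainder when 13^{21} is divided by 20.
By Euler: 13^{8} ≡ 1 (mod 20) since gcd(13, 20) = 1. 21 = 2×8 + 5. So 13^{21} ≡ 13^{5} ≡ 13 (mod 20)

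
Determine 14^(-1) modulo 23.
14^(-1) ≡ 5 (mod 23). Verification: 14 × 5 = 70 ≡ 1 (mod 23)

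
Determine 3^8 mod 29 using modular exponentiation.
8 = 8 (binary 1000). Repeated squaring mod 29: 3^1 ≡ 3; 3^2 ≡ 3² = 9 ≡ 9; 3^4 ≡ 9² = 81 ≡ 23; 3^8 ≡ 23² = 529 ≡ 7. So 3^8 ≡ 7 (mod 29).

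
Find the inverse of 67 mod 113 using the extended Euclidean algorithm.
Extended GCD: 67(27) + 113(-16) = 1. So 67^(-1) ≡ 27 ≡ 27 (mod 113). Verify: 67 × 27 = 1809 ≡ 1 (mod 113)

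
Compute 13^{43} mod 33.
19

Using successive squaring:
Binary expansion of 43: 101011
Powers of 13 mod 33 (each is the square of the previous):
  13^1 ≡ 13 (mod 33)
  13^2 ≡ 13² = 169 ≡ 4 (mod 33)
  13^4 ≡ 4² = 16 ≡ 16 (mod 33)
  13^8 ≡ 16² = 256 ≡ 25 (mod 33)
  13^16 ≡ 25² = 625 ≡ 31 (mod 33)
  13^32 ≡ 31² = 961 ≡ 4 (mod 33)
43 = 32 + 8 + 2 + 1, so 13^43 = 13^32 × 13^8 × 13^2 × 13^1 ≡ 4 × 25 × 4 × 13 (mod 33)
Multiplying step by step:
  4 × 25 = 100 ≡ 1 (mod 33)
  1 × 4 = 4 ≡ 4 (mod 33)
  4 × 13 = 52 ≡ 19 (mod 33)
Result: 13^43 ≡ 19 (mod 33)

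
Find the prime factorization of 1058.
2 × 23^2

Divide by primes starting from smallest:
1058 ÷ 2 = 529
529 ÷ 23 = 23
23 ÷ 23 = 1

1058 = 2 × 23^2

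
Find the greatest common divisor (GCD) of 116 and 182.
2

Using the Euclidean algorithm:
116 = 0 × 182 + 116
182 = 1 × 116 + 66
116 = 1 × 66 + 50
66 = 1 × 50 + 16
50 = 3 × 16 + 2
16 = 8 × 2 + 0

GCD(116, 182) = 2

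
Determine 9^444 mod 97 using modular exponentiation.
Using Fermat: 9^{96} ≡ 1 (mod 97). 444 ≡ 60 (mod 96). So 9^{444} ≡ 9^{60} ≡ 96 (mod 97)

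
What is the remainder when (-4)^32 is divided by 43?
Using repeated squaring. (-4) ≡ 39 (mod 43). 32 = 32 (binary 100000). Repeated squaring mod 43: 39^1 ≡ 39; 39^2 ≡ 39² = 1521 ≡ 16; 39^4 ≡ 16² = 256 ≡ 41; 39^8 ≡ 41² = 1681 ≡ 4; 39^16 ≡ 4² = 16 ≡ 16; 39^32 ≡ 16² = 256 ≡ 41. So (-4)^32 ≡ 41 (mod 43).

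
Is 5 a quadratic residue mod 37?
By Euler's criterion: 5^{18} ≡ 36 (mod 37). Since this equals -1 (≡ 36), 5 is not a QR.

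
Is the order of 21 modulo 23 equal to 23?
No, the actual order is 22, not 23.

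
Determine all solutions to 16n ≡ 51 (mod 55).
41

Since gcd(16, 55) = 1 divides 51, a solution exists.
Multiply both sides by the inverse of 16 mod 55:
  16^(-1) mod 55 = 31
  x ≡ 31 × 51 ≡ 1581 ≡ 41 (mod 55)
Verification: 16 × 41 = 656 = 11 × 55 + 51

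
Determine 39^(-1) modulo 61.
39^(-1) ≡ 36 (mod 61). Verification: 39 × 36 = 1404 ≡ 1 (mod 61)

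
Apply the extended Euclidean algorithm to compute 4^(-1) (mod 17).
Extended GCD: 4(-4) + 17(1) = 1. So 4^(-1) ≡ 13 ≡ 13 (mod 17). Verify: 4 × 13 = 52 ≡ 1 (mod 17)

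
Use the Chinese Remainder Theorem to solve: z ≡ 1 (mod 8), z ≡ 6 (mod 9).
M = 8 × 9 = 72. M₁ = 9, y₁ ≡ 1 (mod 8). M₂ = 8, y₂ ≡ 8 (mod 9). z = 1×9×1 + 6×8×8 ≡ 33 (mod 72)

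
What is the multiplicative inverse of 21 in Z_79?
64

Using Extended Euclidean Algorithm:
gcd(21, 79) = 1
Bezout coefficients: 21 × -15 + 79 × 4 = 1
So 21 × -15 ≡ 1 (mod 79)
The inverse is -15 mod 79 = 64
Verification: 21 × 64 = 1344 = 17 × 79 + 1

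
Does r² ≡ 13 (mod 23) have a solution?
By Euler's criterion: 13^{11} ≡ 1 (mod 23). Since this equals 1, 13 is a QR.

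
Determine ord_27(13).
Powers of 13 mod 27: 13^1≡13, 13^2≡7, 13^3≡10, 13^4≡22, 13^5≡16, 13^6≡19, 13^7≡4, 13^8≡25, 13^9≡1. Order = 9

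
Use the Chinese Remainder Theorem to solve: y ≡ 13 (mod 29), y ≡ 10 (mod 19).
390

Using the Chinese Remainder Theorem:
M = product of moduli = 551
For equation 1: M_1 = 19, 19 ≡ 19 (mod 29), inverse of 19 mod 29 is 26 (check: 19 × 26 = 494 ≡ 1 (mod 29))
For equation 2: M_2 = 29, 29 ≡ 10 (mod 19), inverse of 29 mod 19 is 2 (check: 10 × 2 = 20 ≡ 1 (mod 19))
Combine: y ≡ Σ r_i×M_i×(M_i⁻¹ mod m_i) = 13×19×26 + 10×29×2 = 6422 + 580 = 7002
7002 mod 551 = 390
y ≡ 390 (mod 551)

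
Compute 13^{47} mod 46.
35

Using successive squaring:
Binary expansion of 47: 101111
Powers of 13 mod 46 (each is the square of the previous):
  13^1 ≡ 13 (mod 46)
  13^2 ≡ 13² = 169 ≡ 31 (mod 46)
  13^4 ≡ 31² = 961 ≡ 41 (mod 46)
  13^8 ≡ 41² = 1681 ≡ 25 (mod 46)
  13^16 ≡ 25² = 625 ≡ 27 (mod 46)
  13^32 ≡ 27² = 729 ≡ 39 (mod 46)
47 = 32 + 8 + 4 + 2 + 1, so 13^47 = 13^32 × 13^8 × 13^4 × 13^2 × 13^1 ≡ 39 × 25 × 41 × 31 × 13 (mod 46)
Multiplying step by step:
  39 × 25 = 975 ≡ 9 (mod 46)
  9 × 41 = 369 ≡ 1 (mod 46)
  1 × 31 = 31 ≡ 31 (mod 46)
  31 × 13 = 403 ≡ 35 (mod 46)
Result: 13^47 ≡ 35 (mod 46)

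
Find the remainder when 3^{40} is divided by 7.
By Fermat: 3^{6} ≡ 1 (mod 7). 40 = 6×6 + 4. So 3^{40} ≡ 3^{4} ≡ 4 (mod 7)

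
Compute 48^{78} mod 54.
0

Using successive squaring:
Binary expansion of 78: 1001110
Powers of 48 mod 54 (each is the square of the previous):
  48^1 ≡ 48 (mod 54)
  48^2 ≡ 48² = 2304 ≡ 36 (mod 54)
  48^4 ≡ 36² = 1296 ≡ 0 (mod 54)
  48^8 ≡ 0² = 0 ≡ 0 (mod 54)
  48^16 ≡ 0² = 0 ≡ 0 (mod 54)
  48^32 ≡ 0² = 0 ≡ 0 (mod 54)
  48^64 ≡ 0² = 0 ≡ 0 (mod 54)
78 = 64 + 8 + 4 + 2, so 48^78 = 48^64 × 48^8 × 48^4 × 48^2 ≡ 0 × 0 × 0 × 36 (mod 54)
Multiplying step by step:
  0 × 0 = 0 ≡ 0 (mod 54)
  0 × 0 = 0 ≡ 0 (mod 54)
  0 × 36 = 0 ≡ 0 (mod 54)
Result: 48^78 ≡ 0 (mod 54)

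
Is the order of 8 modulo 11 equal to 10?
Yes, ord_11(8) = 10.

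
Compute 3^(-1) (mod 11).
3^(-1) ≡ 4 (mod 11). Verification: 3 × 4 = 12 ≡ 1 (mod 11)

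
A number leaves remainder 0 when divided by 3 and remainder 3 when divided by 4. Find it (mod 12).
M = 3 × 4 = 12. M₁ = 4, y₁ ≡ 1 (mod 3). M₂ = 3, y₂ ≡ 3 (mod 4). z = 0×4×1 + 3×3×3 ≡ 3 (mod 12)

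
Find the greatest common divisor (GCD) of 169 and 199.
1

Using the Euclidean algorithm:
169 = 0 × 199 + 169
199 = 1 × 169 + 30
169 = 5 × 30 + 19
30 = 1 × 19 + 11
19 = 1 × 11 + 8
11 = 1 × 8 + 3
8 = 2 × 3 + 2
3 = 1 × 2 + 1
2 = 2 × 1 + 0

GCD(169, 199) = 1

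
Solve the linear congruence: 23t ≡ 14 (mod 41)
22

Since gcd(23, 41) = 1 divides 14, a solution exists.
Multiply both sides by the inverse of 23 mod 41:
  23^(-1) mod 41 = 25
  x ≡ 25 × 14 ≡ 350 ≡ 22 (mod 41)
Verification: 23 × 22 = 506 = 12 × 41 + 14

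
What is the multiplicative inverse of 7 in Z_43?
7^(-1) ≡ 37 (mod 43). Verification: 7 × 37 = 259 ≡ 1 (mod 43)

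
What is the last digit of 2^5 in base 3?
5 = 4 + 1 (binary 101). Repeated squaring mod 3: 2^1 ≡ 2; 2^2 ≡ 2² = 4 ≡ 1; 2^4 ≡ 1² = 1 ≡ 1. Multiply: 2^5 = 2^4 × 2^1 ≡ 1 × 2 (mod 3): 1 × 2 = 2 ≡ 2. So 2^5 ≡ 2 (mod 3).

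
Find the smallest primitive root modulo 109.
p - 1 = 108 has prime divisors 2, 3. h is a primitive root mod 109 iff h^(108/q) ≢ 1 (mod 109) for each such q.
h = 2: 2^54 ≡ 108, 2^36 ≡ 1 (mod 109); 2^36 ≡ 1, so not a primitive root.
h = 3: 3^54 ≡ 1, 3^36 ≡ 63 (mod 109); 3^54 ≡ 1, so not a primitive root.
h = 4: 4^54 ≡ 1, 4^36 ≡ 1 (mod 109); 4^54 ≡ 1, so not a primitive root.
h = 5: 5^54 ≡ 1, 5^36 ≡ 63 (mod 109); 5^54 ≡ 1, so not a primitive root.
h = 6: 6^54 ≡ 108, 6^36 ≡ 63 (mod 109); none is 1, so 6 has order 108 and is a primitive root.
The smallest primitive root mod 109 is g = 6.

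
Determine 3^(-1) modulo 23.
3^(-1) ≡ 8 (mod 23). Verification: 3 × 8 = 24 ≡ 1 (mod 23)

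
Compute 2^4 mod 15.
4 = 4 (binary 100). Repeated squaring mod 15: 2^1 ≡ 2; 2^2 ≡ 2² = 4 ≡ 4; 2^4 ≡ 4² = 16 ≡ 1. So 2^4 ≡ 1 (mod 15).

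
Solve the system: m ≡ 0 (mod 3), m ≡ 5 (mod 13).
M = 3 × 13 = 39. M₁ = 13, y₁ ≡ 1 (mod 3). M₂ = 3, y₂ ≡ 9 (mod 13). m = 0×13×1 + 5×3×9 ≡ 18 (mod 39)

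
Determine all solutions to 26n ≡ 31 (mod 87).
38

Since gcd(26, 87) = 1 divides 31, a solution exists.
Multiply both sides by the inverse of 26 mod 87:
  26^(-1) mod 87 = 77
  x ≡ 77 × 31 ≡ 2387 ≡ 38 (mod 87)
Verification: 26 × 38 = 988 = 11 × 87 + 31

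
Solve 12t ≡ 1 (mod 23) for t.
2

Using Extended Euclidean Algorithm:
gcd(12, 23) = 1
Bezout coefficients: 12 × 2 + 23 × -1 = 1
So 12 × 2 ≡ 1 (mod 23)
The inverse is 2 mod 23 = 2
Verification: 12 × 2 = 24 = 1 × 23 + 1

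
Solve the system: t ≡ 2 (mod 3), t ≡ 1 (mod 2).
M = 3 × 2 = 6. M₁ = 2, y₁ ≡ 2 (mod 3). M₂ = 3, y₂ ≡ 1 (mod 2). t = 2×2×2 + 1×3×1 ≡ 5 (mod 6)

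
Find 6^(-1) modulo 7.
6

Using Extended Euclidean Algorithm:
gcd(6, 7) = 1
Bezout coefficients: 6 × -1 + 7 × 1 = 1
So 6 × -1 ≡ 1 (mod 7)
The inverse is -1 mod 7 = 6
Verification: 6 × 6 = 36 = 5 × 7 + 1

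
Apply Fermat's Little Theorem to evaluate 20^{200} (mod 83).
23

By Fermat's Little Theorem, a^(p-1) ≡ 1 (mod p) for prime p and gcd(a, p) = 1
Here p = 83, so 20^82 ≡ 1 (mod 83)
We can reduce the exponent: 200 mod 82 = 36
So 20^200 ≡ 20^36 (mod 83)
Computing: 20^36 mod 83 = 23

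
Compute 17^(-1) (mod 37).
17^(-1) ≡ 24 (mod 37). Verification: 17 × 24 = 408 ≡ 1 (mod 37)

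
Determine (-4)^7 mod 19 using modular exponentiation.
(-4) ≡ 15 (mod 19). 7 = 4 + 2 + 1 (binary 111). Repeated squaring mod 19: 15^1 ≡ 15; 15^2 ≡ 15² = 225 ≡ 16; 15^4 ≡ 16² = 256 ≡ 9. Multiply: (-4)^7 ≡ 15^4 × 15^2 × 15^1 ≡ 9 × 16 × 15 (mod 19): 9 × 16 = 144 ≡ 11; 11 × 15 = 165 ≡ 13. So (-4)^7 ≡ 13 (mod 19).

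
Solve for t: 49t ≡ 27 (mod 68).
63

Since gcd(49, 68) = 1 divides 27, a solution exists.
Multiply both sides by the inverse of 49 mod 68:
  49^(-1) mod 68 = 25
  x ≡ 25 × 27 ≡ 675 ≡ 63 (mod 68)
Verification: 49 × 63 = 3087 = 45 × 68 + 27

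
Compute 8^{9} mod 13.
8

Using successive squaring:
Binary expansion of 9: 1001
Powers of 8 mod 13 (each is the square of the previous):
  8^1 ≡ 8 (mod 13)
  8^2 ≡ 8² = 64 ≡ 12 (mod 13)
  8^4 ≡ 12² = 144 ≡ 1 (mod 13)
  8^8 ≡ 1² = 1 ≡ 1 (mod 13)
9 = 8 + 1, so 8^9 = 8^8 × 8^1 ≡ 1 × 8 (mod 13)
Multiplying step by step:
  1 × 8 = 8 ≡ 8 (mod 13)
Result: 8^9 ≡ 8 (mod 13)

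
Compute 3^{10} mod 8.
1

Using successive squaring:
Binary expansion of 10: 1010
Powers of 3 mod 8 (each is the square of the previous):
  3^1 ≡ 3 (mod 8)
  3^2 ≡ 3² = 9 ≡ 1 (mod 8)
  3^4 ≡ 1² = 1 ≡ 1 (mod 8)
  3^8 ≡ 1² = 1 ≡ 1 (mod 8)
10 = 8 + 2, so 3^10 = 3^8 × 3^2 ≡ 1 × 1 (mod 8)
Multiplying step by step:
  1 × 1 = 1 ≡ 1 (mod 8)
Result: 3^10 ≡ 1 (mod 8)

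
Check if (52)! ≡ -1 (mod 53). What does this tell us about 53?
(52)! mod 53 = 52. Since this equals -1 (mod 53), Wilson confirms 53 is prime.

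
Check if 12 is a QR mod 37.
By Euler's criterion: 12^{18} ≡ 1 (mod 37). Since this equals 1, 12 is a QR.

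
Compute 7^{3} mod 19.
1

Using successive squaring:
Binary expansion of 3: 11
Powers of 7 mod 19 (each is the square of the previous):
  7^1 ≡ 7 (mod 19)
  7^2 ≡ 7² = 49 ≡ 11 (mod 19)
3 = 2 + 1, so 7^3 = 7^2 × 7^1 ≡ 11 × 7 (mod 19)
Multiplying step by step:
  11 × 7 = 77 ≡ 1 (mod 19)
Result: 7^3 ≡ 1 (mod 19)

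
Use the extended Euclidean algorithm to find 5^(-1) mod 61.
Extended GCD: 5(-12) + 61(1) = 1. So 5^(-1) ≡ 49 ≡ 49 (mod 61). Verify: 5 × 49 = 245 ≡ 1 (mod 61)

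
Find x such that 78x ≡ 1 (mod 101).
78^(-1) ≡ 79 (mod 101). Verification: 78 × 79 = 6162 ≡ 1 (mod 101)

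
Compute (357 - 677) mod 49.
23

(357 - 677) = -320
-320 mod 49 = 23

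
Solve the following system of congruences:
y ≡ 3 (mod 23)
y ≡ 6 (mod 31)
440

Using the Chinese Remainder Theorem:
M = product of moduli = 713
For equation 1: M_1 = 31, 31 ≡ 8 (mod 23), inverse of 31 mod 23 is 3 (check: 8 × 3 = 24 ≡ 1 (mod 23))
For equation 2: M_2 = 23, 23 ≡ 23 (mod 31), inverse of 23 mod 31 is 27 (check: 23 × 27 = 621 ≡ 1 (mod 31))
Combine: y ≡ Σ r_i×M_i×(M_i⁻¹ mod m_i) = 3×31×3 + 6×23×27 = 279 + 3726 = 4005
4005 mod 713 = 440
y ≡ 440 (mod 713)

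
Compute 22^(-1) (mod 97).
75

Using Extended Euclidean Algorithm:
gcd(22, 97) = 1
Bezout coefficients: 22 × -22 + 97 × 5 = 1
So 22 × -22 ≡ 1 (mod 97)
The inverse is -22 mod 97 = 75
Verification: 22 × 75 = 1650 = 17 × 97 + 1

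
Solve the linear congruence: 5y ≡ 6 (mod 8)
6

Since gcd(5, 8) = 1 divides 6, a solution exists.
Multiply both sides by the inverse of 5 mod 8:
  5^(-1) mod 8 = 5
  x ≡ 5 × 6 ≡ 30 ≡ 6 (mod 8)
Verification: 5 × 6 = 30 = 3 × 8 + 6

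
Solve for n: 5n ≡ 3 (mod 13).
11

Since gcd(5, 13) = 1 divides 3, a solution exists.
Multiply both sides by the inverse of 5 mod 13:
  5^(-1) mod 13 = 8
  x ≡ 8 × 3 ≡ 24 ≡ 11 (mod 13)
Verification: 5 × 11 = 55 = 4 × 13 + 3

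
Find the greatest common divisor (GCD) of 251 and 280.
1

Using the Euclidean algorithm:
251 = 0 × 280 + 251
280 = 1 × 251 + 29
251 = 8 × 29 + 19
29 = 1 × 19 + 10
19 = 1 × 10 + 9
10 = 1 × 9 + 1
9 = 9 × 1 + 0

GCD(251, 280) = 1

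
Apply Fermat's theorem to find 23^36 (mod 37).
By Fermat's Little Theorem, 23^{36} ≡ 1 (mod 37) since 37 is prime and gcd(23, 37) = 1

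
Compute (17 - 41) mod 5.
1

(17 - 41) = -24
-24 mod 5 = 1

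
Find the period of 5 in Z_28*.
Powers of 5 mod 28: 5^1≡5, 5^2≡25, 5^3≡13, 5^4≡9, 5^5≡17, 5^6≡1. Order = 6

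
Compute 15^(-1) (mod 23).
20

Using Extended Euclidean Algorithm:
gcd(15, 23) = 1
Bezout coefficients: 15 × -3 + 23 × 2 = 1
So 15 × -3 ≡ 1 (mod 23)
The inverse is -3 mod 23 = 20
Verification: 15 × 20 = 300 = 13 × 23 + 1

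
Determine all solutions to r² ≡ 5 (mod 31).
The square roots of 5 mod 31 are 25 and 6. Verify: 25² = 625 ≡ 5 (mod 31)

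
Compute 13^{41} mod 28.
13

Using successive squaring:
Binary expansion of 41: 101001
Powers of 13 mod 28 (each is the square of the previous):
  13^1 ≡ 13 (mod 28)
  13^2 ≡ 13² = 169 ≡ 1 (mod 28)
  13^4 ≡ 1² = 1 ≡ 1 (mod 28)
  13^8 ≡ 1² = 1 ≡ 1 (mod 28)
  13^16 ≡ 1² = 1 ≡ 1 (mod 28)
  13^32 ≡ 1² = 1 ≡ 1 (mod 28)
41 = 32 + 8 + 1, so 13^41 = 13^32 × 13^8 × 13^1 ≡ 1 × 1 × 13 (mod 28)
Multiplying step by step:
  1 × 1 = 1 ≡ 1 (mod 28)
  1 × 13 = 13 ≡ 13 (mod 28)
Result: 13^41 ≡ 13 (mod 28)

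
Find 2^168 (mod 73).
Using Fermat: 2^{72} ≡ 1 (mod 73). 168 ≡ 24 (mod 72). So 2^{168} ≡ 2^{24} ≡ 64 (mod 73)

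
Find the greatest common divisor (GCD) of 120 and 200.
40

Using the Euclidean algorithm:
120 = 0 × 200 + 120
200 = 1 × 120 + 80
120 = 1 × 80 + 40
80 = 2 × 40 + 0

GCD(120, 200) = 40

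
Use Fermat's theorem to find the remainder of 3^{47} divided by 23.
4

By Fermat's Little Theorem, a^(p-1) ≡ 1 (mod p) for prime p and gcd(a, p) = 1
Here p = 23, so 3^22 ≡ 1 (mod 23)
We can reduce the exponent: 47 mod 22 = 3
So 3^47 ≡ 3^3 (mod 23)
Computing: 3^3 mod 23 = 4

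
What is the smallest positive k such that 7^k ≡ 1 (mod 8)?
Powers of 7 mod 8: 7^1≡7, 7^2≡1. Order = 2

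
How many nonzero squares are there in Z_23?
For prime 23, there are (p-1)/2 = (23-1)/2 = 11 quadratic residues (excluding 0).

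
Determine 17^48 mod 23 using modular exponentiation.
Using Fermat: 17^{22} ≡ 1 (mod 23). 48 ≡ 4 (mod 22). So 17^{48} ≡ 17^{4} ≡ 8 (mod 23)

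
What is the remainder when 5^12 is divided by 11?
Using Fermat: 5^{10} ≡ 1 (mod 11). 12 ≡ 2 (mod 10). So 5^{12} ≡ 5^{2} ≡ 3 (mod 11)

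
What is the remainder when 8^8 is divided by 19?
8 = 8 (binary 1000). Repeated squaring mod 19: 8^1 ≡ 8; 8^2 ≡ 8² = 64 ≡ 7; 8^4 ≡ 7² = 49 ≡ 11; 8^8 ≡ 11² = 121 ≡ 7. So 8^8 ≡ 7 (mod 19).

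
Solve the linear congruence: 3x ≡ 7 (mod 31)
23

Since gcd(3, 31) = 1 divides 7, a solution exists.
Multiply both sides by the inverse of 3 mod 31:
  3^(-1) mod 31 = 21
  x ≡ 21 × 7 ≡ 147 ≡ 23 (mod 31)
Verification: 3 × 23 = 69 = 2 × 31 + 7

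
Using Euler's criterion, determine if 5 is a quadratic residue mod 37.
By Euler's criterion: 5^{18} ≡ 36 (mod 37). Since this equals -1 (≡ 36), 5 is not a QR.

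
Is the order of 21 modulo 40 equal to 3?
No, the actual order is 2, not 3.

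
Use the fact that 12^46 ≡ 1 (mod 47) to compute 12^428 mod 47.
By Fermat: 12^{46} ≡ 1 (mod 47). 428 ≡ 14 (mod 46). So 12^{428} ≡ 12^{14} ≡ 25 (mod 47)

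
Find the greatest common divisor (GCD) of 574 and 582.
2

Using the Euclidean algorithm:
574 = 0 × 582 + 574
582 = 1 × 574 + 8
574 = 71 × 8 + 6
8 = 1 × 6 + 2
6 = 3 × 2 + 0

GCD(574, 582) = 2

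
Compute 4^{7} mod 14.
4

Using successive squaring:
Binary expansion of 7: 111
Powers of 4 mod 14 (each is the square of the previous):
  4^1 ≡ 4 (mod 14)
  4^2 ≡ 4² = 16 ≡ 2 (mod 14)
  4^4 ≡ 2² = 4 ≡ 4 (mod 14)
7 = 4 + 2 + 1, so 4^7 = 4^4 × 4^2 × 4^1 ≡ 4 × 2 × 4 (mod 14)
Multiplying step by step:
  4 × 2 = 8 ≡ 8 (mod 14)
  8 × 4 = 32 ≡ 4 (mod 14)
Result: 4^7 ≡ 4 (mod 14)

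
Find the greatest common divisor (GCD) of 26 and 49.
1

Using the Euclidean algorithm:
26 = 0 × 49 + 26
49 = 1 × 26 + 23
26 = 1 × 23 + 3
23 = 7 × 3 + 2
3 = 1 × 2 + 1
2 = 2 × 1 + 0

GCD(26, 49) = 1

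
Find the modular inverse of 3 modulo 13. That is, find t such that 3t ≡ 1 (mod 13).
9

Using Extended Euclidean Algorithm:
gcd(3, 13) = 1
Bezout coefficients: 3 × -4 + 13 × 1 = 1
So 3 × -4 ≡ 1 (mod 13)
The inverse is -4 mod 13 = 9
Verification: 3 × 9 = 27 = 2 × 13 + 1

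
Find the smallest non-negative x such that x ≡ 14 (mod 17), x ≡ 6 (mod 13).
201

Using the Chinese Remainder Theorem:
M = product of moduli = 221
For equation 1: M_1 = 13, 13 ≡ 13 (mod 17), inverse of 13 mod 17 is 4 (check: 13 × 4 = 52 ≡ 1 (mod 17))
For equation 2: M_2 = 17, 17 ≡ 4 (mod 13), inverse of 17 mod 13 is 10 (check: 4 × 10 = 40 ≡ 1 (mod 13))
Combine: x ≡ Σ r_i×M_i×(M_i⁻¹ mod m_i) = 14×13×4 + 6×17×10 = 728 + 1020 = 1748
1748 mod 221 = 201
x ≡ 201 (mod 221)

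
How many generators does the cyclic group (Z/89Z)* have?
40

The number of primitive roots modulo p is φ(p-1) = φ(88)
φ(88) = 40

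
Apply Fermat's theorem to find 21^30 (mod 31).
By Fermat's Little Theorem, 21^{30} ≡ 1 (mod 31) since 31 is prime and gcd(21, 31) = 1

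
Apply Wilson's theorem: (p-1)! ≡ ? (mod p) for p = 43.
By Wilson's theorem, (42)! ≡ -1 ≡ 42 (mod 43)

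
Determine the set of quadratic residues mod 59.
QRs mod 59: {1, 3, 4, 5, 7, 9, 12, 15, 16, 17, 19, 20, 21, 22, 25, 26, 27, 28, 29, 35, 36, 41, 45, 46, 48, 49, 51, 53, 57}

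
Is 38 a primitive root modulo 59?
Yes

To verify, check if 38^(58/q) ≢ 1 (mod 59) for each prime divisor q of 58
Divisors of 58 = 58: [1, 2, 29, 58]
  38^(58/2) = 38^29 ≡ 58 (mod 59)
  38^(58/29) = 38^2 ≡ 28 (mod 59)
Conclusion: 38 is a primitive root modulo 59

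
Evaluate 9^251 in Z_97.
Using Fermat: 9^{96} ≡ 1 (mod 97). 251 ≡ 59 (mod 96). So 9^{251} ≡ 9^{59} ≡ 43 (mod 97)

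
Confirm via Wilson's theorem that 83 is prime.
(82)! mod 83 = 82. Since this equals -1 (mod 83), Wilson confirms 83 is prime.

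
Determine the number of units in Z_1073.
1008

Prime factorization: 1073 = 29 × 37
Using the formula φ(n) = n × Π(1 - 1/p) for each prime factor p:
φ(1073) = 1073 × (1 - 1/29) × (1 - 1/37)
φ(1073) = 1008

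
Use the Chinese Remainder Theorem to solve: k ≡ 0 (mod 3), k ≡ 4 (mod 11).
M = 3 × 11 = 33. M₁ = 11, y₁ ≡ 2 (mod 3). M₂ = 3, y₂ ≡ 4 (mod 11). k = 0×11×2 + 4×3×4 ≡ 15 (mod 33)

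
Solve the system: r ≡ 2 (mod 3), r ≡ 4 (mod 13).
M = 3 × 13 = 39. M₁ = 13, y₁ ≡ 1 (mod 3). M₂ = 3, y₂ ≡ 9 (mod 13). r = 2×13×1 + 4×3×9 ≡ 17 (mod 39)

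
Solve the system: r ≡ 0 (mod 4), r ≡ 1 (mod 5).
M = 4 × 5 = 20. M₁ = 5, y₁ ≡ 1 (mod 4). M₂ = 4, y₂ ≡ 4 (mod 5). r = 0×5×1 + 1×4×4 ≡ 16 (mod 20)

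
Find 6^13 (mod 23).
Using repeated squaring. 13 = 8 + 4 + 1 (binary 1101). Repeated squaring mod 23: 6^1 ≡ 6; 6^2 ≡ 6² = 36 ≡ 13; 6^4 ≡ 13² = 169 ≡ 8; 6^8 ≡ 8² = 64 ≡ 18. Multiply: 6^13 = 6^8 × 6^4 × 6^1 ≡ 18 × 8 × 6 (mod 23): 18 × 8 = 144 ≡ 6; 6 × 6 = 36 ≡ 13. So 6^13 ≡ 13 (mod 23).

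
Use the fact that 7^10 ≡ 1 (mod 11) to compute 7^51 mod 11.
By Fermat: 7^{10} ≡ 1 (mod 11). 51 = 5×10 + 1. So 7^{51} ≡ 7^{1} ≡ 7 (mod 11)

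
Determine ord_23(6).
Powers of 6 mod 23: 6^1≡6, 6^2≡13, 6^3≡9, 6^4≡8, 6^5≡2, 6^6≡12, 6^7≡3, 6^8≡18, 6^9≡16, 6^10≡4, 6^11≡1. Order = 11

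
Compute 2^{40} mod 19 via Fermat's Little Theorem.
16

By Fermat's Little Theorem, a^(p-1) ≡ 1 (mod p) for prime p and gcd(a, p) = 1
Here p = 19, so 2^18 ≡ 1 (mod 19)
We can reduce the exponent: 40 mod 18 = 4
So 2^40 ≡ 2^4 (mod 19)
Computing: 2^4 mod 19 = 16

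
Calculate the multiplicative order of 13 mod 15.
Powers of 13 mod 15: 13^1≡13, 13^2≡4, 13^3≡7, 13^4≡1. Order = 4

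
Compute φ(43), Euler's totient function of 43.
42

Prime factorization: 43 = 43
Using the formula φ(n) = n × Π(1 - 1/p) for each prime factor p:
φ(43) = 43 × (1 - 1/43)
φ(43) = 42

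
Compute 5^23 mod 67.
Using repeated squaring. 23 = 16 + 4 + 2 + 1 (binary 10111). Repeated squaring mod 67: 5^1 ≡ 5; 5^2 ≡ 5² = 25 ≡ 25; 5^4 ≡ 25² = 625 ≡ 22; 5^8 ≡ 22² = 484 ≡ 15; 5^16 ≡ 15² = 225 ≡ 24. Multiply: 5^23 = 5^16 × 5^4 × 5^2 × 5^1 ≡ 24 × 22 × 25 × 5 (mod 67): 24 × 22 = 528 ≡ 59; 59 × 25 = 1475 ≡ 1; 1 × 5 = 5 ≡ 5. So 5^23 ≡ 5 (mod 67).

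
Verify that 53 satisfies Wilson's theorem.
(52)! mod 53 = 52. Since this equals -1 (mod 53), Wilson confirms 53 is prime.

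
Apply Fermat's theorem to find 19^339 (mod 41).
By Fermat: 19^{40} ≡ 1 (mod 41). 339 ≡ 19 (mod 40). So 19^{339} ≡ 19^{19} ≡ 28 (mod 41)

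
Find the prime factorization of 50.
2 × 5^2

Divide by primes starting from smallest:
50 ÷ 2 = 25
25 ÷ 5 = 5
5 ÷ 5 = 1

50 = 2 × 5^2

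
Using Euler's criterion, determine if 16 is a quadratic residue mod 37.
By Euler's criterion: 16^{18} ≡ 1 (mod 37). Since this equals 1, 16 is a QR.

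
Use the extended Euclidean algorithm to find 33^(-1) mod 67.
Extended GCD: 33(-2) + 67(1) = 1. So 33^(-1) ≡ 65 ≡ 65 (mod 67). Verify: 33 × 65 = 2145 ≡ 1 (mod 67)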